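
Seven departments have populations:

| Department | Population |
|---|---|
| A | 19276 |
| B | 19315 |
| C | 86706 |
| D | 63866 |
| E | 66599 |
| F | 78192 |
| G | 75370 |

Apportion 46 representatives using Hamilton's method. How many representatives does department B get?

2

Total 409324; standard divisor 409324/46 ≈ 8898.348.
Standard quotas: A 2.1662, B 2.1706, C 9.7441, D 7.1773, E 7.4844, F 8.7872, G 8.4701.
Lower quotas: A 2, B 2, C 9, D 7, E 7, F 8, G 8 (sum 43, leaving 3 seats).
Remainders in descending order: F 0.7872, C 0.7441, E 0.4844, G 0.4701, D 0.1773, B 0.1706, A 0.1662.
Largest remainders: F, C, E receive the extra seats.
B receives 2.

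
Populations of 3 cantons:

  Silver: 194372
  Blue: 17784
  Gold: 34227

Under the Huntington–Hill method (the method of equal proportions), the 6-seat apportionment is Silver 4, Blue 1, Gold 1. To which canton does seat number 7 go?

Priority for the next seat is population ÷ (√(s·(s+1))).
Priorities: Silver 43462.900, Blue 12575.187, Gold 24202.144.
Highest priority: Silver.

Silver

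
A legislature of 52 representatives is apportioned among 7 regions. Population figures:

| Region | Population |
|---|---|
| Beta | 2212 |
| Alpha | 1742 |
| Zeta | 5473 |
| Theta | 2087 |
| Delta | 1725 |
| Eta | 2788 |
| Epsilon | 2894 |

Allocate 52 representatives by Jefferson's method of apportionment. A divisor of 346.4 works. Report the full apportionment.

With modified divisor 346.4: modified quotas Beta 6.386, Alpha 5.029, Zeta 15.800, Theta 6.025, Delta 4.980, Eta 8.048, Epsilon 8.355.
Rounding down: Beta 6, Alpha 5, Zeta 15, Theta 6, Delta 4, Eta 8, Epsilon 8 (total 52).

Beta 6, Alpha 5, Zeta 15, Theta 6, Delta 4, Eta 8, Epsilon 8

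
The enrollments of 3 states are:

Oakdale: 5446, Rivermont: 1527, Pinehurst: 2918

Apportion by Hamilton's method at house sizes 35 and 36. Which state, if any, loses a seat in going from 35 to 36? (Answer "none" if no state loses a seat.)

At 35 seats: Oakdale 19, Rivermont 6, Pinehurst 10.
At 36 seats: Oakdale 20, Rivermont 5, Pinehurst 11.
Rivermont drops from 6 to 5.

Rivermont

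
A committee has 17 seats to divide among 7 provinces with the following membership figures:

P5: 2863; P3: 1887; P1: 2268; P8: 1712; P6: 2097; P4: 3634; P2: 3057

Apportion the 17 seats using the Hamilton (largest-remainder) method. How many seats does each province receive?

P5 3, P3 2, P1 2, P8 2, P6 2, P4 3, P2 3

The standard divisor is 17518/17 ≈ 1030.471.
Standard quotas: P5 2.778, P3 1.831, P1 2.201, P8 1.661, P6 2.035, P4 3.527, P2 2.967.
Lower quotas: P5 2, P3 1, P1 2, P8 1, P6 2, P4 3, P2 2 (sum 13, leaving 4 seats).
Remainders in descending order: P2 0.967, P3 0.831, P5 0.778, P8 0.661, P4 0.527, P1 0.201, P6 0.035.
Largest remainders: P2, P3, P5, P8 receive the extra seats.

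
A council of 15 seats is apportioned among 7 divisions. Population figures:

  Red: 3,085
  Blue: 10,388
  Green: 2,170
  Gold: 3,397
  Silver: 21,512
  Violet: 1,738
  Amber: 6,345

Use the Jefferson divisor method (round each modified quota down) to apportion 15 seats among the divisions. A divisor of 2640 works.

Red: 1; Blue: 3; Green: 0; Gold: 1; Silver: 8; Violet: 0; Amber: 2

With modified divisor 2640: modified quotas Red 1.169, Blue 3.935, Green 0.822, Gold 1.287, Silver 8.148, Violet 0.658, Amber 2.403.
Rounding down: Red 1, Blue 3, Green 0, Gold 1, Silver 8, Violet 0, Amber 2 (total 15).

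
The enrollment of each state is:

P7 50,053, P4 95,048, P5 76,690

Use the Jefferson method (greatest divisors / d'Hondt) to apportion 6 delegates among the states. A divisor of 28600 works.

With modified divisor 28600: modified quotas P7 1.750, P4 3.323, P5 2.681.
Rounding down: P7 1, P4 3, P5 2 (total 6).

P7=1, P4=3, P5=2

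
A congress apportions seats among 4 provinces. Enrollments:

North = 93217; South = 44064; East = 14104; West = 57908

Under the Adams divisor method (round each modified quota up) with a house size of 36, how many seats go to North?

15

Standard divisor 209293/36 ≈ 5813.694; standard quotas: North 16.034, South 7.579, East 2.426, West 9.961.
Rounding up gives 17, 8, 3, 10 = 38 seats, so the divisor must be adjusted.
With modified divisor 6250: modified quotas North 14.915, South 7.050, East 2.257, West 9.265.
Rounding up: North 15, South 8, East 3, West 10 (total 36).
North receives 15.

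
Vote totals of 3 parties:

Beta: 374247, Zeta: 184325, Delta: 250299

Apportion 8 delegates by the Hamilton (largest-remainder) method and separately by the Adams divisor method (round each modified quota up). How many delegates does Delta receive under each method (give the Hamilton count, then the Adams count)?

2 and 3

Hamilton: Beta 4, Zeta 2, Delta 2.
Adams: Beta 3, Zeta 2, Delta 3.
Delta gets 2 under Hamilton and 3 under Adams.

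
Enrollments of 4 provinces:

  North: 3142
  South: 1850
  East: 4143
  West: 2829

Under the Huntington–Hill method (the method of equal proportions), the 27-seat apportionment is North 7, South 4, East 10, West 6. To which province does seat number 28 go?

West

Priority for the next seat is population ÷ (√(s·(s+1))).
Priorities: North 419.867, South 413.673, East 395.020, West 436.524.
Highest priority: West.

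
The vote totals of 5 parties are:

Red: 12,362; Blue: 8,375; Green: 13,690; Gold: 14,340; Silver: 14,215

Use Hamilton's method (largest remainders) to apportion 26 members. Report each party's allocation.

Total 62982; standard divisor 62982/26 ≈ 2422.385.
Standard quotas: Red 5.1032, Blue 3.4573, Green 5.6515, Gold 5.9198, Silver 5.8682.
Lower quotas: Red 5, Blue 3, Green 5, Gold 5, Silver 5 (sum 23, leaving 3 seats).
Remainders in descending order: Gold 0.9198, Silver 0.8682, Green 0.6515, Blue 0.4573, Red 0.1032.
The surplus seats go to Gold, Silver, Green.

Red 5, Blue 3, Green 6, Gold 6, Silver 6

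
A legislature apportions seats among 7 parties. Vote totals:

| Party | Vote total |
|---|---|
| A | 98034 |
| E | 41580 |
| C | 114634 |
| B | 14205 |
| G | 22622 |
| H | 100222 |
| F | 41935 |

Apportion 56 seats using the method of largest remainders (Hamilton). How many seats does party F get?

5

The standard divisor is 433232/56 ≈ 7736.286.
Standard quotas: A 12.6720, E 5.3747, C 14.8177, B 1.8362, G 2.9241, H 12.9548, F 5.4206.
Lower quotas: A 12, E 5, C 14, B 1, G 2, H 12, F 5 (sum 51, leaving 5 seats).
Remainders in descending order: H 0.9548, G 0.9241, B 0.8362, C 0.8177, A 0.6720, F 0.4206, E 0.3747.
The surplus seats go to H, G, B, C, A.
F receives 5.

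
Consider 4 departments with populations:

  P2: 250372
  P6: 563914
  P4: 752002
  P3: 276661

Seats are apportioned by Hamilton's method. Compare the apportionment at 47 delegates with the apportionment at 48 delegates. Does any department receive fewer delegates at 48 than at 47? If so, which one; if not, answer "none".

At 47 seats: P2 7, P6 14, P4 19, P3 7.
At 48 seats: P2 6, P6 15, P4 20, P3 7.
P2 drops from 7 to 6.

P2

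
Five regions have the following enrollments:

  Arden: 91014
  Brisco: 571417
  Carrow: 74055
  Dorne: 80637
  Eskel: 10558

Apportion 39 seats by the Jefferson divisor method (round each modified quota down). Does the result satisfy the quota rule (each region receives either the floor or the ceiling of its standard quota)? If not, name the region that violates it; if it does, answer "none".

Standard quotas: Arden 4.289, Brisco 26.925, Carrow 3.489, Dorne 3.800, Eskel 0.497.
Jefferson allocation: Arden 4, Brisco 28, Carrow 3, Dorne 4, Eskel 0.
Brisco has quota 26.925 (lower 26, upper 27) but receives 28 — outside the quota interval.

Brisco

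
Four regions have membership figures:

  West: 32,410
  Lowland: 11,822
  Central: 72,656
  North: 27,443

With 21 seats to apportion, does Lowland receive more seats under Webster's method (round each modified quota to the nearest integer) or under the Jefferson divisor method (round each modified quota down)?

Webster: West 5, Lowland 2, Central 10, North 4.
Jefferson: West 5, Lowland 1, Central 11, North 4.
Lowland gets 2 under Webster and 1 under Jefferson.

Webster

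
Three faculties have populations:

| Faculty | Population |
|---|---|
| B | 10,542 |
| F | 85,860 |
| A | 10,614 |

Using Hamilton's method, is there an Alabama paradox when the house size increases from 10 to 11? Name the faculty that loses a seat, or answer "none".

none

At 10 seats: B 1, F 8, A 1.
At 11 seats: B 1, F 9, A 1.
No faculty's allocation decreased.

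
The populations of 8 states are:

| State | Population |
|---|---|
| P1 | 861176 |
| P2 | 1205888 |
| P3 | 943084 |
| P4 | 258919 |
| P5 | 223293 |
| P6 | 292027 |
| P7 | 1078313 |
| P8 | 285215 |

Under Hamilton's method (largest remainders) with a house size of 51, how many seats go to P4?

3

Standard divisor: 5147915 ÷ 51 ≈ 100939.51.
Standard quotas: P1 8.5316, P2 11.9466, P3 9.3431, P4 2.5651, P5 2.2121, P6 2.8931, P7 10.6828, P8 2.8256.
Lower quotas: P1 8, P2 11, P3 9, P4 2, P5 2, P6 2, P7 10, P8 2 (sum 46, leaving 5 seats).
Remainders in descending order: P2 0.9466, P6 0.8931, P8 0.8256, P7 0.6828, P4 0.5651, P1 0.5316, P3 0.3431, P5 0.2121.
The surplus seats go to P2, P6, P8, P7, P4.
P4 receives 3.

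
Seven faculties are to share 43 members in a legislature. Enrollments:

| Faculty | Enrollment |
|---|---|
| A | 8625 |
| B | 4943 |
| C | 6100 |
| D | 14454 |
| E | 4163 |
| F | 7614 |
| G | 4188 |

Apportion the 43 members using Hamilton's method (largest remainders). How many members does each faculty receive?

A: 7; B: 4; C: 5; D: 12; E: 4; F: 7; G: 4

Total 50087; standard divisor 50087/43 ≈ 1164.814.
Standard quotas: A 7.4046, B 4.2436, C 5.2369, D 12.4088, E 3.5740, F 6.5367, G 3.5954.
Lower quotas: A 7, B 4, C 5, D 12, E 3, F 6, G 3 (sum 40, leaving 3 seats).
Remainders in descending order: G 0.5954, E 0.5740, F 0.5367, D 0.4088, A 0.4046, B 0.2436, C 0.2369.
Largest remainders: G, E, F receive the extra seats.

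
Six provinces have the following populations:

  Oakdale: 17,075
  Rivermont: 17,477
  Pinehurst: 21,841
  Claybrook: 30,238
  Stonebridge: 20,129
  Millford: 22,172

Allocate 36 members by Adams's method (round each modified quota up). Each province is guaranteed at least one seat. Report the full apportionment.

Oakdale: 5; Rivermont: 5; Pinehurst: 6; Claybrook: 8; Stonebridge: 6; Millford: 6

Standard divisor 128932/36 ≈ 3581.444; standard quotas: Oakdale 4.768, Rivermont 4.880, Pinehurst 6.098, Claybrook 8.443, Stonebridge 5.620, Millford 6.191.
Rounding up gives 5, 5, 7, 9, 6, 7 = 39 seats, so the divisor must be adjusted.
With modified divisor 3900: modified quotas Oakdale 4.378, Rivermont 4.481, Pinehurst 5.600, Claybrook 7.753, Stonebridge 5.161, Millford 5.685.
Rounding up: Oakdale 5, Rivermont 5, Pinehurst 6, Claybrook 8, Stonebridge 6, Millford 6 (total 36).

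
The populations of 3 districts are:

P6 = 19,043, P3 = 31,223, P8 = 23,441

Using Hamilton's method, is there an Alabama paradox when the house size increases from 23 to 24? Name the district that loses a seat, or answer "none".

At 23 seats: P6 6, P3 10, P8 7.
At 24 seats: P6 6, P3 10, P8 8.
No district's allocation decreased.

none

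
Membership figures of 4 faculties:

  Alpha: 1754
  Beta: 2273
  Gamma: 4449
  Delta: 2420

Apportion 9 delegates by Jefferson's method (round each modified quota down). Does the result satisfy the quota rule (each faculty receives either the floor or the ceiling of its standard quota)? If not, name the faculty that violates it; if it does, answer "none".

Standard quotas: Alpha 1.449, Beta 1.877, Gamma 3.675, Delta 1.999.
Jefferson allocation: Alpha 1, Beta 2, Gamma 4, Delta 2.
Every allocation lies between the lower and upper quota.

none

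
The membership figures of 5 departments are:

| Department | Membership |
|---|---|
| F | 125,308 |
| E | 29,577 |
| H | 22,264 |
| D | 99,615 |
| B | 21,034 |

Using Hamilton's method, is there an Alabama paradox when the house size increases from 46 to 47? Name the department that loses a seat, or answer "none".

H

At 46 seats: F 19, E 5, H 4, D 15, B 3.
At 47 seats: F 20, E 5, H 3, D 16, B 3.
H drops from 4 to 3.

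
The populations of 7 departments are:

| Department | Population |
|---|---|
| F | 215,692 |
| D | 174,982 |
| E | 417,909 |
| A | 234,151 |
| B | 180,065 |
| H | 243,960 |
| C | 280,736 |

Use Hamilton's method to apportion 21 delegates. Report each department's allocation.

Total 1747495; standard divisor 1747495/21 ≈ 83214.048.
Standard quotas: F 2.5920, D 2.1028, E 5.0221, A 2.8138, B 2.1639, H 2.9317, C 3.3737.
Lower quotas: F 2, D 2, E 5, A 2, B 2, H 2, C 3 (sum 18, leaving 3 seats).
Remainders in descending order: H 0.9317, A 0.8138, F 0.5920, C 0.3737, B 0.1639, D 0.1028, E 0.0221.
The surplus seats go to H, A, F.

F=3, D=2, E=5, A=3, B=2, H=3, C=3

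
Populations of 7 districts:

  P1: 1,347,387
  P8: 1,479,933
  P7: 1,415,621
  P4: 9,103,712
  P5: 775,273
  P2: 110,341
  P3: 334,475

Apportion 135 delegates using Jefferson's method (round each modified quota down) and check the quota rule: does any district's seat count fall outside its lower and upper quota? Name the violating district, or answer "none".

P4

Standard quotas: P1 12.487, P8 13.716, P7 13.120, P4 84.370, P5 7.185, P2 1.023, P3 3.100.
Jefferson allocation: P1 12, P8 13, P7 13, P4 86, P5 7, P2 1, P3 3.
P4 has quota 84.370 (lower 84, upper 85) but receives 86 — outside the quota interval.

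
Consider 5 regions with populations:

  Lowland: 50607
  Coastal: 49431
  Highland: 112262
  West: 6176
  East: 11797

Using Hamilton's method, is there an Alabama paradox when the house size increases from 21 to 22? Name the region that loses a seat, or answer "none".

West

At 21 seats: Lowland 5, Coastal 4, Highland 10, West 1, East 1.
At 22 seats: Lowland 5, Coastal 5, Highland 11, West 0, East 1.
West drops from 1 to 0.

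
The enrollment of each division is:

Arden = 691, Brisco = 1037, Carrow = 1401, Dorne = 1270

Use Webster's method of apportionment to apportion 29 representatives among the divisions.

Arden 5, Brisco 7, Carrow 9, Dorne 8

Standard divisor 4399/29 ≈ 151.69; standard quotas: Arden 4.555, Brisco 6.836, Carrow 9.236, Dorne 8.372.
Rounding to the nearest integer gives Arden 5, Brisco 7, Carrow 9, Dorne 8 — total 29, matching the house size, so no adjustment is needed.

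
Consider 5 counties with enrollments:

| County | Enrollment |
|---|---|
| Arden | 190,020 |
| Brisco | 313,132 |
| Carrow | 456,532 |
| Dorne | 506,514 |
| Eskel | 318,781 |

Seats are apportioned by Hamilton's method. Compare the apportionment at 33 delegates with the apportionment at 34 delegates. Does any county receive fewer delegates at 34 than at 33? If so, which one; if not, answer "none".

At 33 seats: Arden 4, Brisco 6, Carrow 8, Dorne 9, Eskel 6.
At 34 seats: Arden 3, Brisco 6, Carrow 9, Dorne 10, Eskel 6.
Arden drops from 4 to 3.

Arden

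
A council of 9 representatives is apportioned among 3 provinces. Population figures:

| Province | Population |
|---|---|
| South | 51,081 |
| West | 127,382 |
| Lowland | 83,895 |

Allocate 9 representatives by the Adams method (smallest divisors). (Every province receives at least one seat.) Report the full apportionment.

South: 2, West: 4, Lowland: 3

Standard divisor 262358/9 ≈ 29150.889; standard quotas: South 1.752, West 4.370, Lowland 2.878.
Rounding up gives 2, 5, 3 = 10 seats, so the divisor must be adjusted.
With modified divisor 36900: modified quotas South 1.384, West 3.452, Lowland 2.274.
Rounding up: South 2, West 4, Lowland 3 (total 9).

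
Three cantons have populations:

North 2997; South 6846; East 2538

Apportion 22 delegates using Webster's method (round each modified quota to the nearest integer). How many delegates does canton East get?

Standard divisor 12381/22 ≈ 562.773; standard quotas: North 5.325, South 12.165, East 4.510.
Rounding to the nearest integer gives North 5, South 12, East 5 — total 22, matching the house size, so no adjustment is needed.
East receives 5.

5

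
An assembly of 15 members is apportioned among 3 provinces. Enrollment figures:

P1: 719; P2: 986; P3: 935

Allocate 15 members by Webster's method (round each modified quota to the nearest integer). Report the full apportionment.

P1 4, P2 6, P3 5

Standard divisor 2640/15 ≈ 176; standard quotas: P1 4.085, P2 5.602, P3 5.312.
Rounding to the nearest integer gives P1 4, P2 6, P3 5 — total 15, matching the house size, so no adjustment is needed.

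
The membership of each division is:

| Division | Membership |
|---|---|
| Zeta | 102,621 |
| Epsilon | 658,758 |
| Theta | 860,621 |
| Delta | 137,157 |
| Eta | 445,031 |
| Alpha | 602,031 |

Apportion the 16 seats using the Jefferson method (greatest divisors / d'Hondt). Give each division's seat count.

Standard divisor 2806219/16 ≈ 175388.688; standard quotas: Zeta 0.585, Epsilon 3.756, Theta 4.907, Delta 0.782, Eta 2.537, Alpha 3.433.
Rounding down gives 0, 3, 4, 0, 2, 3 = 12 seats, so the divisor must be adjusted.
With modified divisor 145900: modified quotas Zeta 0.703, Epsilon 4.515, Theta 5.899, Delta 0.940, Eta 3.050, Alpha 4.126.
Rounding down: Zeta 0, Epsilon 4, Theta 5, Delta 0, Eta 3, Alpha 4 (total 16).

Zeta=0, Epsilon=4, Theta=5, Delta=0, Eta=3, Alpha=4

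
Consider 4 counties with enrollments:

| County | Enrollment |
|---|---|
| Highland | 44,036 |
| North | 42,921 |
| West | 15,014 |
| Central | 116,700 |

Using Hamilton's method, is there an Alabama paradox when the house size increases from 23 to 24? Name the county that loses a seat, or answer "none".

West

At 23 seats: Highland 5, North 4, West 2, Central 12.
At 24 seats: Highland 5, North 5, West 1, Central 13.
West drops from 2 to 1.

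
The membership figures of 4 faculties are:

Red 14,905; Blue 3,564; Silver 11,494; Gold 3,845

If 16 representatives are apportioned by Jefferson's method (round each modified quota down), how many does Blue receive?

Standard divisor 33808/16 ≈ 2113; standard quotas: Red 7.054, Blue 1.687, Silver 5.440, Gold 1.820.
Rounding down gives 7, 1, 5, 1 = 14 seats, so the divisor must be adjusted.
With modified divisor 1900: modified quotas Red 7.845, Blue 1.876, Silver 6.049, Gold 2.024.
Rounding down: Red 7, Blue 1, Silver 6, Gold 2 (total 16).
Blue receives 1.

1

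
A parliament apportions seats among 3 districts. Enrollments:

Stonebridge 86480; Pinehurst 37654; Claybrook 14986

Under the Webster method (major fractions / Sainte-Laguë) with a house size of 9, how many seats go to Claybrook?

Standard divisor 139120/9 ≈ 15457.778; standard quotas: Stonebridge 5.595, Pinehurst 2.436, Claybrook 0.969.
Rounding to the nearest integer gives Stonebridge 6, Pinehurst 2, Claybrook 1 — total 9, matching the house size, so no adjustment is needed.
Claybrook receives 1.

1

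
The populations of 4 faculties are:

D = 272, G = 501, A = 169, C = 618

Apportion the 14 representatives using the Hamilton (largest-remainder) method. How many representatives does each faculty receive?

D=2, G=4, A=2, C=6

Standard divisor: 1560 ÷ 14 ≈ 111.429.
Standard quotas: D 2.441, G 4.496, A 1.517, C 5.546.
Lower quotas: D 2, G 4, A 1, C 5 (sum 12, leaving 2 seats).
Remainders in descending order: C 0.546, A 0.517, G 0.496, D 0.441.
Largest remainders: C, A receive the extra seats.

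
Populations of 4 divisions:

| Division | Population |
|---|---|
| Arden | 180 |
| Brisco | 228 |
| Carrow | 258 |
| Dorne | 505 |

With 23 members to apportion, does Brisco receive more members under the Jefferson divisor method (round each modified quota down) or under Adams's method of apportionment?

Jefferson: Arden 3, Brisco 4, Carrow 5, Dorne 11.
Adams: Arden 4, Brisco 5, Carrow 5, Dorne 9.
Brisco gets 4 under Jefferson and 5 under Adams.

Adams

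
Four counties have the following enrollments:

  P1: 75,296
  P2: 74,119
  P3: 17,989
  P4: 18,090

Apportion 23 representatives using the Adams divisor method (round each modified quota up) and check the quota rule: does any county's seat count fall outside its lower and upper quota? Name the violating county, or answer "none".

Standard quotas: P1 9.336, P2 9.190, P3 2.231, P4 2.243.
Adams allocation: P1 9, P2 9, P3 2, P4 3.
Every allocation lies between the lower and upper quota.

none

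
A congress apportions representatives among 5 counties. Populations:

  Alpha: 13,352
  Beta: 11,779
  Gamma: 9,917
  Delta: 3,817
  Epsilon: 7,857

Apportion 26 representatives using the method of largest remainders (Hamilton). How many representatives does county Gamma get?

6

Total 46722; standard divisor 46722/26 = 1797.
Standard quotas: Alpha 7.4302, Beta 6.5548, Gamma 5.5186, Delta 2.1241, Epsilon 4.3723.
Lower quotas: Alpha 7, Beta 6, Gamma 5, Delta 2, Epsilon 4 (sum 24, leaving 2 seats).
Remainders in descending order: Beta 0.5548, Gamma 0.5186, Alpha 0.4302, Epsilon 0.3723, Delta 0.1241.
Largest remainders: Beta, Gamma receive the extra seats.
Gamma receives 6.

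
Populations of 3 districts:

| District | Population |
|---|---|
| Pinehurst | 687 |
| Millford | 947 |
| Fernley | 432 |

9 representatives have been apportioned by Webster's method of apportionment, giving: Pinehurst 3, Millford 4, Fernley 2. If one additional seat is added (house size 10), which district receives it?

Priority for the next seat is population ÷ (current seats + 0.5).
Priorities: Pinehurst 196.286, Millford 210.444, Fernley 172.800.
Highest priority: Millford.

Millford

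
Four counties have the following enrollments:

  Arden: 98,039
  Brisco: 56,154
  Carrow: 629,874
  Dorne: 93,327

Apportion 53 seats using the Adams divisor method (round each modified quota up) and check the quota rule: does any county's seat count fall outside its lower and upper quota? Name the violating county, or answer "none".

Carrow

Standard quotas: Arden 5.922, Brisco 3.392, Carrow 38.048, Dorne 5.638.
Adams allocation: Arden 6, Brisco 4, Carrow 37, Dorne 6.
Carrow has quota 38.048 (lower 38, upper 39) but receives 37 — outside the quota interval.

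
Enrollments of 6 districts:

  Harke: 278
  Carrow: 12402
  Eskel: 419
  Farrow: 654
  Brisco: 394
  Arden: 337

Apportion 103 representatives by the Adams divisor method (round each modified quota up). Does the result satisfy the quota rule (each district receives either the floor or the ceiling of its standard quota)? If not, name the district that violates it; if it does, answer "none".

Standard quotas: Harke 1.977, Carrow 88.194, Eskel 2.980, Farrow 4.651, Brisco 2.802, Arden 2.397.
Adams allocation: Harke 2, Carrow 87, Eskel 3, Farrow 5, Brisco 3, Arden 3.
Carrow has quota 88.194 (lower 88, upper 89) but receives 87 — outside the quota interval.

Carrow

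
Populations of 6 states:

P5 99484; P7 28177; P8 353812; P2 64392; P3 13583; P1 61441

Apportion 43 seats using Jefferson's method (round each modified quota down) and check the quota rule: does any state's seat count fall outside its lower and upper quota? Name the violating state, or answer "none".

P8

Standard quotas: P5 6.890, P7 1.951, P8 24.503, P2 4.460, P3 0.941, P1 4.255.
Jefferson allocation: P5 7, P7 2, P8 26, P2 4, P3 0, P1 4.
P8 has quota 24.503 (lower 24, upper 25) but receives 26 — outside the quota interval.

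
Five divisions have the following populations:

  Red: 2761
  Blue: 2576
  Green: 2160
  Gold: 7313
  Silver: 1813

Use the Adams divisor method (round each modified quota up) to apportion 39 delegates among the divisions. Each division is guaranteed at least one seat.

Red 7, Blue 6, Green 5, Gold 17, Silver 4

Standard divisor 16623/39 ≈ 426.231; standard quotas: Red 6.478, Blue 6.044, Green 5.068, Gold 17.157, Silver 4.254.
Rounding up gives 7, 7, 6, 18, 5 = 43 seats, so the divisor must be adjusted.
With modified divisor 455.92: modified quotas Red 6.056, Blue 5.650, Green 4.738, Gold 16.040, Silver 3.977.
Rounding up: Red 7, Blue 6, Green 5, Gold 17, Silver 4 (total 39).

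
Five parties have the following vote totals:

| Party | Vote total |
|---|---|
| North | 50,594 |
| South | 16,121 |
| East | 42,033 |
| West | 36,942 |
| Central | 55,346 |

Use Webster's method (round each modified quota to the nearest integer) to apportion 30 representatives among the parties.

North: 8, South: 2, East: 6, West: 6, Central: 8

Standard divisor 201036/30 ≈ 6701.2; standard quotas: North 7.550, South 2.406, East 6.272, West 5.513, Central 8.259.
Rounding to the nearest integer gives North 8, South 2, East 6, West 6, Central 8 — total 30, matching the house size, so no adjustment is needed.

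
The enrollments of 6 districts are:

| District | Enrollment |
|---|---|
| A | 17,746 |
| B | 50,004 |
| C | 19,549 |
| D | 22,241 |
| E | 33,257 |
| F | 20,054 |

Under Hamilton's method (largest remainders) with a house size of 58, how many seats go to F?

7

Standard divisor: 162851 ÷ 58 ≈ 2807.776.
Standard quotas: A 6.3203, B 17.8091, C 6.9625, D 7.9212, E 11.8446, F 7.1423.
Lower quotas: A 6, B 17, C 6, D 7, E 11, F 7 (sum 54, leaving 4 seats).
Remainders in descending order: C 0.9625, D 0.9212, E 0.8446, B 0.8091, A 0.3203, F 0.1423.
Largest remainders: C, D, E, B receive the extra seats.
F receives 7.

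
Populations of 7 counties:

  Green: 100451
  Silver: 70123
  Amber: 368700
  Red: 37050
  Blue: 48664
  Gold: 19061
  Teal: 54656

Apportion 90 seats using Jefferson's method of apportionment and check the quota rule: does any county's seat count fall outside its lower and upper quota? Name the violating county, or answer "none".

Standard quotas: Green 12.939, Silver 9.033, Amber 47.492, Red 4.772, Blue 6.268, Gold 2.455, Teal 7.040.
Jefferson allocation: Green 13, Silver 9, Amber 49, Red 4, Blue 6, Gold 2, Teal 7.
Amber has quota 47.492 (lower 47, upper 48) but receives 49 — outside the quota interval.

Amber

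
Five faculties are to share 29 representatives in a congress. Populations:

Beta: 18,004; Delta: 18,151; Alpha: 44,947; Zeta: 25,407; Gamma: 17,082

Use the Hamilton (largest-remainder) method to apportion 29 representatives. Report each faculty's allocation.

Beta 4, Delta 4, Alpha 11, Zeta 6, Gamma 4

Total 123591; standard divisor 123591/29 ≈ 4261.759.
Standard quotas: Beta 4.2245, Delta 4.2590, Alpha 10.5466, Zeta 5.9616, Gamma 4.0082.
Lower quotas: Beta 4, Delta 4, Alpha 10, Zeta 5, Gamma 4 (sum 27, leaving 2 seats).
Remainders in descending order: Zeta 0.9616, Alpha 0.5466, Delta 0.2590, Beta 0.2245, Gamma 0.0082.
Largest remainders: Zeta, Alpha receive the extra seats.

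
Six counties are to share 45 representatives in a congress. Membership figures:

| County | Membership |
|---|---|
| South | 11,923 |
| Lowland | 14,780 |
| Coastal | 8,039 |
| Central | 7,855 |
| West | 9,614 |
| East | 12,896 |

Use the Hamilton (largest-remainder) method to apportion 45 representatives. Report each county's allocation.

Standard divisor: 65107 ÷ 45 ≈ 1446.822.
Standard quotas: South 8.2408, Lowland 10.2155, Coastal 5.5563, Central 5.4291, West 6.6449, East 8.9133.
Lower quotas: South 8, Lowland 10, Coastal 5, Central 5, West 6, East 8 (sum 42, leaving 3 seats).
Remainders in descending order: East 0.9133, West 0.6449, Coastal 0.5563, Central 0.4291, South 0.2408, Lowland 0.2155.
Largest remainders: East, West, Coastal receive the extra seats.

South=8, Lowland=10, Coastal=6, Central=5, West=7, East=9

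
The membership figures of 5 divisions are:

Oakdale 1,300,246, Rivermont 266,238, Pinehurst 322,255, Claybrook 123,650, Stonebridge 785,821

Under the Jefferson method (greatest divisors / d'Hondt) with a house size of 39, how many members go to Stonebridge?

11

Standard divisor 2798210/39 ≈ 71748.974; standard quotas: Oakdale 18.122, Rivermont 3.711, Pinehurst 4.491, Claybrook 1.723, Stonebridge 10.952.
Rounding down gives 18, 3, 4, 1, 10 = 36 seats, so the divisor must be adjusted.
With modified divisor 66000: modified quotas Oakdale 19.701, Rivermont 4.034, Pinehurst 4.883, Claybrook 1.873, Stonebridge 11.906.
Rounding down: Oakdale 19, Rivermont 4, Pinehurst 4, Claybrook 1, Stonebridge 11 (total 39).
Stonebridge receives 11.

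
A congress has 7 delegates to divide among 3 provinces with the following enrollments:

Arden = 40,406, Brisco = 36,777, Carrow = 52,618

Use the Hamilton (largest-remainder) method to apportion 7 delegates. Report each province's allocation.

Arden: 2; Brisco: 2; Carrow: 3

The standard divisor is 129801/7 = 18543.
Standard quotas: Arden 2.1790, Brisco 1.9833, Carrow 2.8376.
Lower quotas: Arden 2, Brisco 1, Carrow 2 (sum 5, leaving 2 seats).
Remainders in descending order: Brisco 0.9833, Carrow 0.8376, Arden 0.1790.
Largest remainders: Brisco, Carrow receive the extra seats.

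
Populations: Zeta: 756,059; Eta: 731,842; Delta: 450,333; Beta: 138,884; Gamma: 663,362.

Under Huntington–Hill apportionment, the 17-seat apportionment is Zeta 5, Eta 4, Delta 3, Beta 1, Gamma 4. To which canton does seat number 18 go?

Priority for the next seat is population ÷ (√(s·(s+1))).
Priorities: Zeta 138036.856, Eta 163644.846, Delta 129999.939, Beta 98205.818, Gamma 148332.253.
Highest priority: Eta.

Eta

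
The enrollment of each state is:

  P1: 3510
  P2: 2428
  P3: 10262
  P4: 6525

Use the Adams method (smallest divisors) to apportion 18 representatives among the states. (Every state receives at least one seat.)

Standard divisor 22725/18 ≈ 1262.5; standard quotas: P1 2.780, P2 1.923, P3 8.128, P4 5.168.
Rounding up gives 3, 2, 9, 6 = 20 seats, so the divisor must be adjusted.
With modified divisor 1400: modified quotas P1 2.507, P2 1.734, P3 7.330, P4 4.661.
Rounding up: P1 3, P2 2, P3 8, P4 5 (total 18).

P1 3; P2 2; P3 8; P4 5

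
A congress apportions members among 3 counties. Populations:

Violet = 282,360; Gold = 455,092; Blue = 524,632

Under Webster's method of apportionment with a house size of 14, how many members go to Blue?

6

Standard divisor 1262084/14 ≈ 90148.857; standard quotas: Violet 3.132, Gold 5.048, Blue 5.820.
Rounding to the nearest integer gives Violet 3, Gold 5, Blue 6 — total 14, matching the house size, so no adjustment is needed.
Blue receives 6.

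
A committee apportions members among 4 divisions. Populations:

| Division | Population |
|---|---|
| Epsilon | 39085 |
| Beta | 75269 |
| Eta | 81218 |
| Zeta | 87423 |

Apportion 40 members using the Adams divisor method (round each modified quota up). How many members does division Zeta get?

12

Standard divisor 282995/40 ≈ 7074.875; standard quotas: Epsilon 5.524, Beta 10.639, Eta 11.480, Zeta 12.357.
Rounding up gives 6, 11, 12, 13 = 42 seats, so the divisor must be adjusted.
With modified divisor 7500: modified quotas Epsilon 5.211, Beta 10.036, Eta 10.829, Zeta 11.656.
Rounding up: Epsilon 6, Beta 11, Eta 11, Zeta 12 (total 40).
Zeta receives 12.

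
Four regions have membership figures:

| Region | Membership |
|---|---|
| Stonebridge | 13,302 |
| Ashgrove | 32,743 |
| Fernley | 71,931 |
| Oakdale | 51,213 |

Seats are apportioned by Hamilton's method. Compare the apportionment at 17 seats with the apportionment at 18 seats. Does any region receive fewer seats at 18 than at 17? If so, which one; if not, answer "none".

Stonebridge

At 17 seats: Stonebridge 2, Ashgrove 3, Fernley 7, Oakdale 5.
At 18 seats: Stonebridge 1, Ashgrove 4, Fernley 8, Oakdale 5.
Stonebridge drops from 2 to 1.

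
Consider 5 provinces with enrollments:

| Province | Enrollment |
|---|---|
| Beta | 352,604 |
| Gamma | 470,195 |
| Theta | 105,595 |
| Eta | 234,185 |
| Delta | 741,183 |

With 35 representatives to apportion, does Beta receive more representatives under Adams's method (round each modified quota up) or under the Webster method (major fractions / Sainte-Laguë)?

Adams

Adams: Beta 7, Gamma 9, Theta 2, Eta 4, Delta 13.
Webster: Beta 6, Gamma 9, Theta 2, Eta 4, Delta 14.
Beta gets 7 under Adams and 6 under Webster.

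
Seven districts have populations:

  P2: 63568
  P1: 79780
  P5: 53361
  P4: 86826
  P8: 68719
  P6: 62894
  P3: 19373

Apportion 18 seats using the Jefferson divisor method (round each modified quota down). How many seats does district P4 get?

Standard divisor 434521/18 ≈ 24140.056; standard quotas: P2 2.633, P1 3.305, P5 2.210, P4 3.597, P8 2.847, P6 2.605, P3 0.803.
Rounding down gives 2, 3, 2, 3, 2, 2, 0 = 14 seats, so the divisor must be adjusted.
With modified divisor 20500: modified quotas P2 3.101, P1 3.892, P5 2.603, P4 4.235, P8 3.352, P6 3.068, P3 0.945.
Rounding down: P2 3, P1 3, P5 2, P4 4, P8 3, P6 3, P3 0 (total 18).
P4 receives 4.

4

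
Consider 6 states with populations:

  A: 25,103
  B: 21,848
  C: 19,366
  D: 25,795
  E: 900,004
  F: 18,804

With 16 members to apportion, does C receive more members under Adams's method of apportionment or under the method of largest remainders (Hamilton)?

Adams

Adams: A 1, B 1, C 1, D 1, E 11, F 1.
Hamilton: A 1, B 0, C 0, D 1, E 14, F 0.
C gets 1 under Adams and 0 under Hamilton.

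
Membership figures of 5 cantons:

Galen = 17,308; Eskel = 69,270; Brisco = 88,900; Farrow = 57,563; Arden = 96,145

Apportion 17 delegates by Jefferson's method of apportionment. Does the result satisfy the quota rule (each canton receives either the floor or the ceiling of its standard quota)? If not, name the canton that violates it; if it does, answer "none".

none

Standard quotas: Galen 0.894, Eskel 3.577, Brisco 4.591, Farrow 2.973, Arden 4.965.
Jefferson allocation: Galen 0, Eskel 4, Brisco 5, Farrow 3, Arden 5.
Every allocation lies between the lower and upper quota.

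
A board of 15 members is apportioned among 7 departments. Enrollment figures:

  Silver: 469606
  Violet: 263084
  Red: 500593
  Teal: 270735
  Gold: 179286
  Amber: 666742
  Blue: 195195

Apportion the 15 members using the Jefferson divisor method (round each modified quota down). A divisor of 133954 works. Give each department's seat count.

With modified divisor 133954: modified quotas Silver 3.506, Violet 1.964, Red 3.737, Teal 2.021, Gold 1.338, Amber 4.977, Blue 1.457.
Rounding down: Silver 3, Violet 1, Red 3, Teal 2, Gold 1, Amber 4, Blue 1 (total 15).

Silver 3, Violet 1, Red 3, Teal 2, Gold 1, Amber 4, Blue 1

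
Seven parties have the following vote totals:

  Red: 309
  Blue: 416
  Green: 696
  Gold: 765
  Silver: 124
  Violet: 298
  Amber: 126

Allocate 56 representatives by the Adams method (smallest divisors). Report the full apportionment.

Red=6; Blue=9; Green=14; Gold=15; Silver=3; Violet=6; Amber=3

Standard divisor 2734/56 ≈ 48.821; standard quotas: Red 6.329, Blue 8.521, Green 14.256, Gold 15.669, Silver 2.540, Violet 6.104, Amber 2.581.
Rounding up gives 7, 9, 15, 16, 3, 7, 3 = 60 seats, so the divisor must be adjusted.
With modified divisor 51.8: modified quotas Red 5.965, Blue 8.031, Green 13.436, Gold 14.768, Silver 2.394, Violet 5.753, Amber 2.432.
Rounding up: Red 6, Blue 9, Green 14, Gold 15, Silver 3, Violet 6, Amber 3 (total 56).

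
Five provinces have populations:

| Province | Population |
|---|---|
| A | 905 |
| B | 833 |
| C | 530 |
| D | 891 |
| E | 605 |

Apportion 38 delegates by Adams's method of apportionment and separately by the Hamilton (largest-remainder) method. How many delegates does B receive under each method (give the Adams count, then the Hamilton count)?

8 and 9

Adams: A 9, B 8, C 6, D 9, E 6.
Hamilton: A 9, B 9, C 5, D 9, E 6.
B gets 8 under Adams and 9 under Hamilton.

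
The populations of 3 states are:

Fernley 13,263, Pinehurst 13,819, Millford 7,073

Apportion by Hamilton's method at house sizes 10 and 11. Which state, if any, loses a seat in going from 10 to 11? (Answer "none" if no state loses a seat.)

none

At 10 seats: Fernley 4, Pinehurst 4, Millford 2.
At 11 seats: Fernley 4, Pinehurst 5, Millford 2.
No state's allocation decreased.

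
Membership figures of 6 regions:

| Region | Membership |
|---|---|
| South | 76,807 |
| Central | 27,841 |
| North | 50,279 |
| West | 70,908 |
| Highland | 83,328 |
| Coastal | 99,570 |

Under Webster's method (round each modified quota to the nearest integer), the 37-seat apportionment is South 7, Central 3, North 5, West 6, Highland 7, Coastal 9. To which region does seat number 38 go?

Highland

Priority for the next seat is population ÷ (current seats + 0.5).
Priorities: South 10240.933, Central 7954.571, North 9141.636, West 10908.923, Highland 11110.400, Coastal 10481.053.
Highest priority: Highland.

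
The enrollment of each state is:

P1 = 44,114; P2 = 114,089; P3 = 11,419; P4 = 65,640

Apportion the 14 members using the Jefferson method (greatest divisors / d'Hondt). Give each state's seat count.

P1 3, P2 7, P3 0, P4 4

Standard divisor 235262/14 ≈ 16804.429; standard quotas: P1 2.625, P2 6.789, P3 0.680, P4 3.906.
Rounding down gives 2, 6, 0, 3 = 11 seats, so the divisor must be adjusted.
With modified divisor 14500: modified quotas P1 3.042, P2 7.868, P3 0.788, P4 4.527.
Rounding down: P1 3, P2 7, P3 0, P4 4 (total 14).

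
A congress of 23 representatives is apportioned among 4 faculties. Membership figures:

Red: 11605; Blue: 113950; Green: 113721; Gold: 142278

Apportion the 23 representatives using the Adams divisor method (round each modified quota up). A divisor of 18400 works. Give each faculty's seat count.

Red: 1, Blue: 7, Green: 7, Gold: 8

With modified divisor 18400: modified quotas Red 0.631, Blue 6.193, Green 6.180, Gold 7.732.
Rounding up: Red 1, Blue 7, Green 7, Gold 8 (total 23).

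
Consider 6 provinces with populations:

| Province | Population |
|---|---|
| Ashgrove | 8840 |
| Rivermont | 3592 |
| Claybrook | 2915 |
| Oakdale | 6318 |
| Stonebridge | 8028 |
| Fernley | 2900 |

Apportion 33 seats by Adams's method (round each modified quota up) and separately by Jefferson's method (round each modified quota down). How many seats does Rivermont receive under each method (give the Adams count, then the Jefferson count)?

4 and 3

Adams: Ashgrove 9, Rivermont 4, Claybrook 3, Oakdale 6, Stonebridge 8, Fernley 3.
Jefferson: Ashgrove 9, Rivermont 3, Claybrook 3, Oakdale 7, Stonebridge 8, Fernley 3.
Rivermont gets 4 under Adams and 3 under Jefferson.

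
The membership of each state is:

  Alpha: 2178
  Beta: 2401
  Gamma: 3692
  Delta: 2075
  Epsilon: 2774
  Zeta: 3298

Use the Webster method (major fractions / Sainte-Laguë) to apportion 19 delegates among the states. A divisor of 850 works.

Alpha: 3, Beta: 3, Gamma: 4, Delta: 2, Epsilon: 3, Zeta: 4

With modified divisor 850: modified quotas Alpha 2.562, Beta 2.825, Gamma 4.344, Delta 2.441, Epsilon 3.264, Zeta 3.880.
Rounding to the nearest integer: Alpha 3, Beta 3, Gamma 4, Delta 2, Epsilon 3, Zeta 4 (total 19).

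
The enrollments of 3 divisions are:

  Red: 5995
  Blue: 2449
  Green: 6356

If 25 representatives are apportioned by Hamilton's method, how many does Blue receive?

Standard divisor: 14800 ÷ 25 = 592.
Standard quotas: Red 10.1267, Blue 4.1368, Green 10.7365.
Lower quotas: Red 10, Blue 4, Green 10 (sum 24, leaving 1 seat).
Remainders in descending order: Green 0.7365, Blue 0.1368, Red 0.1267.
Largest remainder: Green receives the extra seat.
Blue receives 4.

4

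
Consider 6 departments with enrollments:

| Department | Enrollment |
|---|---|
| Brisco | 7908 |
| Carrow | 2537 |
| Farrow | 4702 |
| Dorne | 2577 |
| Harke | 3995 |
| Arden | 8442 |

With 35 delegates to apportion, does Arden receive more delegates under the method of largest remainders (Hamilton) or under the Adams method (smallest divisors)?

Hamilton: Brisco 9, Carrow 3, Farrow 5, Dorne 3, Harke 5, Arden 10.
Adams: Brisco 9, Carrow 3, Farrow 6, Dorne 3, Harke 5, Arden 9.
Arden gets 10 under Hamilton and 9 under Adams.

Hamilton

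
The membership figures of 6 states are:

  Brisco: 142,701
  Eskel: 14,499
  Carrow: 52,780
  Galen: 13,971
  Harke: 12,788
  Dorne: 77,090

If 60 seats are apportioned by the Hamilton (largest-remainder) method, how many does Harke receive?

The standard divisor is 313829/60 ≈ 5230.483.
Standard quotas: Brisco 27.2826, Eskel 2.7720, Carrow 10.0908, Galen 2.6711, Harke 2.4449, Dorne 14.7386.
Lower quotas: Brisco 27, Eskel 2, Carrow 10, Galen 2, Harke 2, Dorne 14 (sum 57, leaving 3 seats).
Remainders in descending order: Eskel 0.7720, Dorne 0.7386, Galen 0.6711, Harke 0.4449, Brisco 0.2826, Carrow 0.0908.
Largest remainders: Eskel, Dorne, Galen receive the extra seats.
Harke receives 2.

2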